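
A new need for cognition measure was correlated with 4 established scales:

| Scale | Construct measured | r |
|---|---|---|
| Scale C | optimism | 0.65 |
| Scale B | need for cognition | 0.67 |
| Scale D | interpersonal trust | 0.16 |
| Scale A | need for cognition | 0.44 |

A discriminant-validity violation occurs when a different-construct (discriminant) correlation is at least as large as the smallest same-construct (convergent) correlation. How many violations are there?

1

Convergent (same construct = need for cognition): Scale B, Scale A.
Smallest convergent = 0.44. Discriminant values: 0.65, 0.16; count ≥ 0.44 → 1.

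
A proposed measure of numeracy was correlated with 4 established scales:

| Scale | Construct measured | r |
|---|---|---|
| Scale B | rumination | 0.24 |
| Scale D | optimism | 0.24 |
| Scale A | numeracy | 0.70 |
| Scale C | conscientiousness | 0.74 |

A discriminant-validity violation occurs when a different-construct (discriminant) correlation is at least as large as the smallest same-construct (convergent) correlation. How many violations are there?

1

Convergent (same construct = numeracy): Scale A.
Smallest convergent = 0.70. Discriminant values: 0.24, 0.24, 0.74; count ≥ 0.70 → 1.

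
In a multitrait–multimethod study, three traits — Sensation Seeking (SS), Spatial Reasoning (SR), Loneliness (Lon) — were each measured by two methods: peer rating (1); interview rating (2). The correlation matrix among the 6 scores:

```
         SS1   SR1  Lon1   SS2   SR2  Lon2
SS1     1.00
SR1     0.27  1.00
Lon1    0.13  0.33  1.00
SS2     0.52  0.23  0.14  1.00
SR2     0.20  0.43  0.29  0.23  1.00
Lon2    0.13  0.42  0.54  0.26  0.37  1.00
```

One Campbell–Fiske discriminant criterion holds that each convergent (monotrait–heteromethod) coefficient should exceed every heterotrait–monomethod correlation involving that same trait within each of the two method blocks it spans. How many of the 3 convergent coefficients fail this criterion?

Checking each validity diagonal entry against its comparison values:
SS (methods 1·2): 0.52 vs {0.27, 0.23, 0.13, 0.26} → pass.
SR (methods 1·2): 0.43 vs {0.27, 0.23, 0.33, 0.37} → pass.
Lon (methods 1·2): 0.54 vs {0.13, 0.26, 0.33, 0.37} → pass.
0 of 3 fail.

0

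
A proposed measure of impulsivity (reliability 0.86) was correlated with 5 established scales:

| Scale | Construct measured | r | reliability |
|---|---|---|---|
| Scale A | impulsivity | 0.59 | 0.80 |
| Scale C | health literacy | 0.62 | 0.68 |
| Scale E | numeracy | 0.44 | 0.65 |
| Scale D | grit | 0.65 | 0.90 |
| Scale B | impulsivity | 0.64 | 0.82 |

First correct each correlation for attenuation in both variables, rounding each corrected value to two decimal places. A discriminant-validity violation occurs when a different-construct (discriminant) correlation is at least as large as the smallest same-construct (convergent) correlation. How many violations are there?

Disattenuated r (r / √(r_scale · r_new)):
  Scale A (conv): 0.59 / √(0.80·0.86) = 0.71
  Scale C (disc): 0.62 / √(0.68·0.86) = 0.81
  Scale E (disc): 0.44 / √(0.65·0.86) = 0.59
  Scale D (disc): 0.65 / √(0.90·0.86) = 0.74
  Scale B (conv): 0.64 / √(0.82·0.86) = 0.76
Smallest convergent = 0.71. Discriminant values: 0.81, 0.59, 0.74; count ≥ 0.71 → 2.

2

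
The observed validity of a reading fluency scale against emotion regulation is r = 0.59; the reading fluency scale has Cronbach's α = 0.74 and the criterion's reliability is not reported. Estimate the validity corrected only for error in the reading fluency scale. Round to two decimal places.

Single correction: r_c = r_obs / √r_xx = 0.59 / √0.74 = 0.59 / 0.8602 ≈ 0.69.

0.69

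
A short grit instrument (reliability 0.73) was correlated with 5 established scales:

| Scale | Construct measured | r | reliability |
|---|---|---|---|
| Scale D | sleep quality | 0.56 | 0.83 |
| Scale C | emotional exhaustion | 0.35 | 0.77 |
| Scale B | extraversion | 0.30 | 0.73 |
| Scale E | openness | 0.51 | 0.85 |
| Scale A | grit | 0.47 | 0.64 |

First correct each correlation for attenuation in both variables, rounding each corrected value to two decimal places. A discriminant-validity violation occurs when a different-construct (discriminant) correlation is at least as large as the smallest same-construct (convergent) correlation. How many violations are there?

1

Disattenuated r (r / √(r_scale · r_new)):
  Scale D (disc): 0.56 / √(0.83·0.73) = 0.72
  Scale C (disc): 0.35 / √(0.77·0.73) = 0.47
  Scale B (disc): 0.30 / √(0.73·0.73) = 0.41
  Scale E (disc): 0.51 / √(0.85·0.73) = 0.65
  Scale A (conv): 0.47 / √(0.64·0.73) = 0.69
Smallest convergent = 0.69. Discriminant values: 0.72, 0.47, 0.41, 0.65; count ≥ 0.69 → 1.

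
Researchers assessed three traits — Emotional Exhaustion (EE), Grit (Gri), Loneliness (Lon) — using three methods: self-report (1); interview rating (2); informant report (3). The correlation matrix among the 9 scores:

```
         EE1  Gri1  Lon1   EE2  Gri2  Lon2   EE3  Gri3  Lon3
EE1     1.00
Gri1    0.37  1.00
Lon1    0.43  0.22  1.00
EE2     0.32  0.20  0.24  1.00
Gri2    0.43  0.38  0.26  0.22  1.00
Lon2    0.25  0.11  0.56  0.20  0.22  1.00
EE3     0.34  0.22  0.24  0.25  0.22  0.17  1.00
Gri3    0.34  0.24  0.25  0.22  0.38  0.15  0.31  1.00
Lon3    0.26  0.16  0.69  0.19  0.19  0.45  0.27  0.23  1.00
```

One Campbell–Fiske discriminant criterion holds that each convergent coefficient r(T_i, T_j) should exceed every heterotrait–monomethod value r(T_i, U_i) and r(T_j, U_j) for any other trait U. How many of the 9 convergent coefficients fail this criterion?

4

Convergent coefficients and their comparison sets:
EE (methods 1·2): 0.32 vs {0.37, 0.22, 0.43, 0.20} → fail.
EE (methods 1·3): 0.34 vs {0.37, 0.31, 0.43, 0.27} → fail.
EE (methods 2·3): 0.25 vs {0.22, 0.31, 0.20, 0.27} → fail.
Gri (methods 1·2): 0.38 vs {0.37, 0.22, 0.22, 0.22} → pass.
Gri (methods 1·3): 0.24 vs {0.37, 0.31, 0.22, 0.23} → fail.
Gri (methods 2·3): 0.38 vs {0.22, 0.31, 0.22, 0.23} → pass.
Lon (methods 1·2): 0.56 vs {0.43, 0.20, 0.22, 0.22} → pass.
Lon (methods 1·3): 0.69 vs {0.43, 0.27, 0.22, 0.23} → pass.
Lon (methods 2·3): 0.45 vs {0.20, 0.27, 0.22, 0.23} → pass.
4 of 9 fail.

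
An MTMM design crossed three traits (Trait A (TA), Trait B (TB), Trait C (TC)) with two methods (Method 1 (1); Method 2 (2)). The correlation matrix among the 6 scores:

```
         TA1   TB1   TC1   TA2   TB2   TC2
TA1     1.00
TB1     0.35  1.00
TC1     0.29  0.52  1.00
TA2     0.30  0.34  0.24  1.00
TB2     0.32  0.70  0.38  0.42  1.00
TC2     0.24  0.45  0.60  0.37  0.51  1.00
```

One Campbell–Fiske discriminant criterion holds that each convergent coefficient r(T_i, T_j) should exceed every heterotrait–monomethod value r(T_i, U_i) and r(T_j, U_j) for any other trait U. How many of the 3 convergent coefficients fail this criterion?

Each convergent coefficient versus the relevant comparison correlations:
TA (methods 1·2): 0.30 vs {0.35, 0.42, 0.29, 0.37} → fail.
TB (methods 1·2): 0.70 vs {0.35, 0.42, 0.52, 0.51} → pass.
TC (methods 1·2): 0.60 vs {0.29, 0.37, 0.52, 0.51} → pass.
1 of 3 fail.

1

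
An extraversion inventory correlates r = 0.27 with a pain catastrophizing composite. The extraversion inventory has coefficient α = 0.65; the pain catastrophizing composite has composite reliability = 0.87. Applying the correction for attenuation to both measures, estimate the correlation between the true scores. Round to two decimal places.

0.36

r_true = r_obs / √(r_xx · r_yy) = 0.27 / √(0.65 × 0.87) = 0.27 / √0.5655 = 0.27 / 0.7520 ≈ 0.36.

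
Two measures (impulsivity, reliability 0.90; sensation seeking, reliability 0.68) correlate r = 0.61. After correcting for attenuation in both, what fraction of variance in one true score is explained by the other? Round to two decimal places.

Disattenuated r = 0.61 / √(0.90 × 0.68) = 0.61 / 0.7823 = 0.7798.
Shared true-score variance = 0.7798² = 0.6081 ≈ 0.61.

0.61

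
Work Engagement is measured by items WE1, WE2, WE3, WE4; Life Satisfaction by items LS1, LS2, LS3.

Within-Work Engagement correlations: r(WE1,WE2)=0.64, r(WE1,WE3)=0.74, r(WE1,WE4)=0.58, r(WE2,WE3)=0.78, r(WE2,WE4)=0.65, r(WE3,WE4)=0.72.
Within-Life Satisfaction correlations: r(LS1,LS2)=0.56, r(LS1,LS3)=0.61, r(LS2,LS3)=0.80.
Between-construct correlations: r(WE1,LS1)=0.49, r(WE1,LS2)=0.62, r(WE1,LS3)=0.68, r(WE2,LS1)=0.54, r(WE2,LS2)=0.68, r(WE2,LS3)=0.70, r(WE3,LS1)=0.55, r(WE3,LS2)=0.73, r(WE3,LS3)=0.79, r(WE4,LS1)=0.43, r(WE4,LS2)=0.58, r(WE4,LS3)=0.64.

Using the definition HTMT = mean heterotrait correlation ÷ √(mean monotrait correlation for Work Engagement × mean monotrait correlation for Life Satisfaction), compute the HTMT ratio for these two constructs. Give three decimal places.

0.923

Between-construct mean = 7.43/12 = 0.6192.
Mean within-WE = 4.11/6 = 0.6850; mean within-LS = 1.97/3 = 0.6567.
Geometric mean = √(0.6850 × 0.6567) = 0.6707.
HTMT = 0.6192 / 0.6707 = 0.923.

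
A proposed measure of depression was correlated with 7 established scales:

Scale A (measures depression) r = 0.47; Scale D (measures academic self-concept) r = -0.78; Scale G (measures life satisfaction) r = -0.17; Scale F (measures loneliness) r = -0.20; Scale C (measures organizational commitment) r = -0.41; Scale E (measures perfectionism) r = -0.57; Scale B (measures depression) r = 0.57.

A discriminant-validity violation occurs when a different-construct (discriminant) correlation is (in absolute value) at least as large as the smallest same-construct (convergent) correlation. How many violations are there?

2

Convergent (same construct = depression): Scale A, Scale B.
Smallest convergent = 0.47. Discriminant |r|: 0.78, 0.17, 0.20, 0.41, 0.57; count ≥ 0.47 → 2.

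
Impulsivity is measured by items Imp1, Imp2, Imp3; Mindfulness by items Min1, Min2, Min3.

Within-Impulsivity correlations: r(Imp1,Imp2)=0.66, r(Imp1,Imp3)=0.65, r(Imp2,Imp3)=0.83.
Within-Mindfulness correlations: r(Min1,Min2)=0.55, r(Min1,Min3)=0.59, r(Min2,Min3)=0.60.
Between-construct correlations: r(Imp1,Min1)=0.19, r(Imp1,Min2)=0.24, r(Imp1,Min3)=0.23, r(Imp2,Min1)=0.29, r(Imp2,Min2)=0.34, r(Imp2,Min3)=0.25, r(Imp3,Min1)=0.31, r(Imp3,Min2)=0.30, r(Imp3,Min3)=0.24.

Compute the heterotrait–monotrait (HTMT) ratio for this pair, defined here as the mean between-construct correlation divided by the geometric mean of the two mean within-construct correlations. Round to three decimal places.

0.413

Mean heterotrait r = 2.39/9 = 0.2656.
Mean within-Imp = 2.14/3 = 0.7133; mean within-Min = 1.74/3 = 0.5800.
Geometric mean = √(0.7133 × 0.5800) = 0.6432.
HTMT = 0.2656 / 0.6432 = 0.413.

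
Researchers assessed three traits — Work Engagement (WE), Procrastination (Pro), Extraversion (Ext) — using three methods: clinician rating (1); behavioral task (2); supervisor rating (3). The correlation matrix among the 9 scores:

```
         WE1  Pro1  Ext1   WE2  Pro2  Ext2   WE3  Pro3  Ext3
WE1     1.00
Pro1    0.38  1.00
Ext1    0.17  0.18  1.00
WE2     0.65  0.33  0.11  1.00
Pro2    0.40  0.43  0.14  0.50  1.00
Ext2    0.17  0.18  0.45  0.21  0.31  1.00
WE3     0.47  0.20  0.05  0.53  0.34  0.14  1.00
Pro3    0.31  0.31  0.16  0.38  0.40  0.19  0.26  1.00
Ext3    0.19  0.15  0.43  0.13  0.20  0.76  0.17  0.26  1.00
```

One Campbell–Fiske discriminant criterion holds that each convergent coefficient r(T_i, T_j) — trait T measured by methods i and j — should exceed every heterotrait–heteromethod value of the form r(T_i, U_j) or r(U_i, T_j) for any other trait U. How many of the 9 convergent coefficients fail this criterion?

Convergent coefficients and their comparison sets:
WE (methods 1·2): 0.65 vs {0.40, 0.33, 0.17, 0.11} → pass.
WE (methods 1·3): 0.47 vs {0.31, 0.20, 0.19, 0.05} → pass.
WE (methods 2·3): 0.53 vs {0.38, 0.34, 0.13, 0.14} → pass.
Pro (methods 1·2): 0.43 vs {0.33, 0.40, 0.18, 0.14} → pass.
Pro (methods 1·3): 0.31 vs {0.20, 0.31, 0.15, 0.16} → fail.
Pro (methods 2·3): 0.40 vs {0.34, 0.38, 0.20, 0.19} → pass.
Ext (methods 1·2): 0.45 vs {0.11, 0.17, 0.14, 0.18} → pass.
Ext (methods 1·3): 0.43 vs {0.05, 0.19, 0.16, 0.15} → pass.
Ext (methods 2·3): 0.76 vs {0.14, 0.13, 0.19, 0.20} → pass.
1 of 9 fail.

1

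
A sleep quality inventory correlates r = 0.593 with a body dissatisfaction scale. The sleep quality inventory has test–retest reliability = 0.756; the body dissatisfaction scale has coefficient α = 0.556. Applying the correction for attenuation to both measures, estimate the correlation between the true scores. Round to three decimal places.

r_true = r_obs / √(r_xx · r_yy) = 0.593 / √(0.756 × 0.556) = 0.593 / √0.420336 = 0.593 / 0.6483 ≈ 0.915.

0.915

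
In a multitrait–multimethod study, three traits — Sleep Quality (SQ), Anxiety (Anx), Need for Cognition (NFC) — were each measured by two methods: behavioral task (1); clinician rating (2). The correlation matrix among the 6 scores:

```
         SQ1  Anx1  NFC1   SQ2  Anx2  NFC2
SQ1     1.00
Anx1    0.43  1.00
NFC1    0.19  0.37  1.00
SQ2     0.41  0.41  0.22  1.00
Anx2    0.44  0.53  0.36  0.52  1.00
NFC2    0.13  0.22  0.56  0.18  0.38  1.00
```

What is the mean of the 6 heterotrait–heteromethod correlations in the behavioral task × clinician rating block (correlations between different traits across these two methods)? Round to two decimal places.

0.30

HTHM values (method 1 × method 2): 0.44, 0.13, 0.41, 0.22, 0.22, 0.36; mean = 1.78/6 = 0.30.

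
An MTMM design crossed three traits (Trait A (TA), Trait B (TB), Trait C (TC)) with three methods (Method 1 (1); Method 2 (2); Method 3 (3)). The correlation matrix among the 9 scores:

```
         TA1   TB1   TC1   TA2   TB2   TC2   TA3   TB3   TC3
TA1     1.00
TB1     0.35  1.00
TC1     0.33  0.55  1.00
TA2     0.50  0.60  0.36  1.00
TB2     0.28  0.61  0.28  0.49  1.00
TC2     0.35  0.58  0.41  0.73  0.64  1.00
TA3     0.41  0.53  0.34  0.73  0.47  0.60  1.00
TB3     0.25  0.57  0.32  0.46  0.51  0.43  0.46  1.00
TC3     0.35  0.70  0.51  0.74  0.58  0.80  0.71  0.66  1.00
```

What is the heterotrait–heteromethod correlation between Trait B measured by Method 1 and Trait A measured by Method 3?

0.53

Different traits and methods: r(TB1, TA3) = 0.53.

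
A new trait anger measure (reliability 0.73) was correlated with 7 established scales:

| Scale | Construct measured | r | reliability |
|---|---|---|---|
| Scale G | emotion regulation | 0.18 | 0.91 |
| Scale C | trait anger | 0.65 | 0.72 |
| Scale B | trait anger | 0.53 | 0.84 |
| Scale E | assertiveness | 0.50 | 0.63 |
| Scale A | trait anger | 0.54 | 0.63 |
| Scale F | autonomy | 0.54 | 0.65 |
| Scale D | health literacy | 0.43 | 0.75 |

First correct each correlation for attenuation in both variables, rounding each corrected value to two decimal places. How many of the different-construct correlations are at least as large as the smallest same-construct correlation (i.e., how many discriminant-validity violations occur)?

Disattenuated r (r / √(r_scale · r_new)):
  Scale G (disc): 0.18 / √(0.91·0.73) = 0.22
  Scale C (conv): 0.65 / √(0.72·0.73) = 0.90
  Scale B (conv): 0.53 / √(0.84·0.73) = 0.68
  Scale E (disc): 0.50 / √(0.63·0.73) = 0.74
  Scale A (conv): 0.54 / √(0.63·0.73) = 0.80
  Scale F (disc): 0.54 / √(0.65·0.73) = 0.78
  Scale D (disc): 0.43 / √(0.75·0.73) = 0.58
Smallest convergent = 0.68. Discriminant values: 0.22, 0.74, 0.78, 0.58; count ≥ 0.68 → 2.

2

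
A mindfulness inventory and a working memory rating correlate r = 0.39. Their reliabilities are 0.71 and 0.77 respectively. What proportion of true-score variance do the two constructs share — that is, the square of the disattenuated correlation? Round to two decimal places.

Disattenuated r = 0.39 / √(0.71 × 0.77) = 0.39 / 0.7394 = 0.5275.
Shared true-score variance = 0.5275² = 0.2783 ≈ 0.28.

0.28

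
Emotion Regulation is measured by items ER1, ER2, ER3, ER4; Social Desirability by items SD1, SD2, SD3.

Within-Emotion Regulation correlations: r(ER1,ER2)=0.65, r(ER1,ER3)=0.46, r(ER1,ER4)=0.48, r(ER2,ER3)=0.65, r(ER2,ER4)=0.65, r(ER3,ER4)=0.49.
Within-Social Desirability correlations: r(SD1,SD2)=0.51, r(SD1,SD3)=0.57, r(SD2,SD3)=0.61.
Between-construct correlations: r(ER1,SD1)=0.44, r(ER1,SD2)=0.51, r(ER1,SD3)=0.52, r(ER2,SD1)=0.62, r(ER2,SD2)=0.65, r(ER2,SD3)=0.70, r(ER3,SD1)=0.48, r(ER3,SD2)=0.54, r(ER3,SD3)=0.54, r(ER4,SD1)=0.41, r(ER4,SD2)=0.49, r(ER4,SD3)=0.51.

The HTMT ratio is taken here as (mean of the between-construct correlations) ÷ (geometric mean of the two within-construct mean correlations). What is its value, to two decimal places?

0.95

Mean between = 6.41/12 = 0.5342.
Mean within-ER = 3.38/6 = 0.5633; mean within-SD = 1.69/3 = 0.5633.
Geometric mean = √(0.5633 × 0.5633) = 0.5633.
HTMT = 0.5342 / 0.5633 = 0.95.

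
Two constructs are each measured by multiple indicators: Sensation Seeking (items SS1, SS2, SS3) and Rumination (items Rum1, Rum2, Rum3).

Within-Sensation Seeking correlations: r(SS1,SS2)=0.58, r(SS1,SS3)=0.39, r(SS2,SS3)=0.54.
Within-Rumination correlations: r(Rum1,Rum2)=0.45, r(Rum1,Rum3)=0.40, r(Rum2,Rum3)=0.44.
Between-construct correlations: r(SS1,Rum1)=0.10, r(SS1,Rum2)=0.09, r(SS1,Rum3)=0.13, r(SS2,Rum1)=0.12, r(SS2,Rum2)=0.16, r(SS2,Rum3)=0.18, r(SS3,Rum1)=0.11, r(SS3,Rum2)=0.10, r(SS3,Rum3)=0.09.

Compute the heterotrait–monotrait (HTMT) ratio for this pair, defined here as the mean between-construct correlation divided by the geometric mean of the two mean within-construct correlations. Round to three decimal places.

Between-construct mean = 1.08/9 = 0.1200.
Mean within-SS = 1.51/3 = 0.5033; mean within-Rum = 1.29/3 = 0.4300.
Geometric mean = √(0.5033 × 0.4300) = 0.4652.
HTMT = 0.1200 / 0.4652 = 0.258.

0.258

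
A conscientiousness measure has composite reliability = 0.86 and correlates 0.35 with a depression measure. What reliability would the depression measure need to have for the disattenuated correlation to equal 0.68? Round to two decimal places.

r_true = r_obs / √(r_xx · r_yy) ⇒ 0.68 = 0.35 / √(0.86 · r_yy).
√(0.86 · r_yy) = 0.35 / 0.68 = 0.5147; 0.86 · r_yy = 0.2649; r_yy = 0.2649 / 0.86 ≈ 0.31.

0.31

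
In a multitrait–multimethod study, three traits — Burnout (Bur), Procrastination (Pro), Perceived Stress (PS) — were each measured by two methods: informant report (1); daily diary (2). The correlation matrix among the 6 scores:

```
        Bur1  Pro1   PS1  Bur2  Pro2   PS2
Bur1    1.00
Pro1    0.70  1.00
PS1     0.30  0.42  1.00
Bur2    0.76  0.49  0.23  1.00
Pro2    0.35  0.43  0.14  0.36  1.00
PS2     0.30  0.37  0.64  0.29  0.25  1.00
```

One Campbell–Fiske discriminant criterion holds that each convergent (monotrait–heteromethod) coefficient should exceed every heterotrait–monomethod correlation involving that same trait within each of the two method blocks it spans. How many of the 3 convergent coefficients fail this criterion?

Checking each validity diagonal entry against its comparison values:
Bur (methods 1·2): 0.76 vs {0.70, 0.36, 0.30, 0.29} → pass.
Pro (methods 1·2): 0.43 vs {0.70, 0.36, 0.42, 0.25} → fail.
PS (methods 1·2): 0.64 vs {0.30, 0.29, 0.42, 0.25} → pass.
1 of 3 fail.

1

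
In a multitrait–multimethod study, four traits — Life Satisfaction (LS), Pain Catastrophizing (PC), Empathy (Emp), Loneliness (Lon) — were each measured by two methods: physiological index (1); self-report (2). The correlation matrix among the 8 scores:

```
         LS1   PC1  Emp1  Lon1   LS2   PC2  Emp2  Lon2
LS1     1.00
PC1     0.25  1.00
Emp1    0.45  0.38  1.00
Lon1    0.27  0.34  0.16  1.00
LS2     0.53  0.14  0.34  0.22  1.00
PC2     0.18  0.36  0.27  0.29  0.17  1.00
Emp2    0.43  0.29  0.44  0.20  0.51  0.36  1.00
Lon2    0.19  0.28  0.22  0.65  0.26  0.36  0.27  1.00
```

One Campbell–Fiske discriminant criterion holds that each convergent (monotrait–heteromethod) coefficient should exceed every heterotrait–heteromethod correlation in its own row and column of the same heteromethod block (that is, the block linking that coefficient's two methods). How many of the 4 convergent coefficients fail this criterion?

0

Checking each validity diagonal entry against its comparison values:
LS (methods 1·2): 0.53 vs {0.18, 0.14, 0.43, 0.34, 0.19, 0.22} → pass.
PC (methods 1·2): 0.36 vs {0.14, 0.18, 0.29, 0.27, 0.28, 0.29} → pass.
Emp (methods 1·2): 0.44 vs {0.34, 0.43, 0.27, 0.29, 0.22, 0.20} → pass.
Lon (methods 1·2): 0.65 vs {0.22, 0.19, 0.29, 0.28, 0.20, 0.22} → pass.
0 of 4 fail.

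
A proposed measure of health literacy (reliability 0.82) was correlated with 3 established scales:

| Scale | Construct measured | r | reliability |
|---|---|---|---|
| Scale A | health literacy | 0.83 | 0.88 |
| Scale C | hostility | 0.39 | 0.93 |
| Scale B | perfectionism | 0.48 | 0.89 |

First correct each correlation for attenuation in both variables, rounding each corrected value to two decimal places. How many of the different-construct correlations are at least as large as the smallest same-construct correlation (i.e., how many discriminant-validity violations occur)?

0

Disattenuated r (r / √(r_scale · r_new)):
  Scale A (conv): 0.83 / √(0.88·0.82) = 0.98
  Scale C (disc): 0.39 / √(0.93·0.82) = 0.45
  Scale B (disc): 0.48 / √(0.89·0.82) = 0.56
Smallest convergent = 0.98. Discriminant values: 0.45, 0.56; count ≥ 0.98 → 0.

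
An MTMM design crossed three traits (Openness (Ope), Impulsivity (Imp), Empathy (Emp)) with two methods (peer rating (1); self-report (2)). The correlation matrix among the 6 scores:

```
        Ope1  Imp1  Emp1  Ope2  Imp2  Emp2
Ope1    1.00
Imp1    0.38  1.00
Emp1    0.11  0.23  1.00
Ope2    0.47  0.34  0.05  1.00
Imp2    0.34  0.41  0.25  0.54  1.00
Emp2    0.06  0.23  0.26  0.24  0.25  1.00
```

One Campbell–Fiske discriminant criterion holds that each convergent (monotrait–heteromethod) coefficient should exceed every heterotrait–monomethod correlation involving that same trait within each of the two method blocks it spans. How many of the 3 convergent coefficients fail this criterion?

Each convergent coefficient versus the relevant comparison correlations:
Ope (methods 1·2): 0.47 vs {0.38, 0.54, 0.11, 0.24} → fail.
Imp (methods 1·2): 0.41 vs {0.38, 0.54, 0.23, 0.25} → fail.
Emp (methods 1·2): 0.26 vs {0.11, 0.24, 0.23, 0.25} → pass.
2 of 3 fail.

2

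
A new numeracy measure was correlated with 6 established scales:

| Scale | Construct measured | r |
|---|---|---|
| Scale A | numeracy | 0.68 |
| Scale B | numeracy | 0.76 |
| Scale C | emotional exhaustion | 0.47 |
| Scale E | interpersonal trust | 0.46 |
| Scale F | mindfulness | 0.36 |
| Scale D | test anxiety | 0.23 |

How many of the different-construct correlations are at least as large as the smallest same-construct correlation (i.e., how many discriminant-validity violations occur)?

0

Convergent (same construct = numeracy): Scale A, Scale B.
Smallest convergent = 0.68. Discriminant values: 0.47, 0.46, 0.36, 0.23; count ≥ 0.68 → 0.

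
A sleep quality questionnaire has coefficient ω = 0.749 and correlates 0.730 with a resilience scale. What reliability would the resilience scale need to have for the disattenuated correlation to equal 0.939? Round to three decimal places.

r_true = r_obs / √(r_xx · r_yy) ⇒ 0.939 = 0.730 / √(0.749 · r_yy).
√(0.749 · r_yy) = 0.730 / 0.939 = 0.7774; 0.749 · r_yy = 0.6044; r_yy = 0.6044 / 0.749 ≈ 0.807.

0.807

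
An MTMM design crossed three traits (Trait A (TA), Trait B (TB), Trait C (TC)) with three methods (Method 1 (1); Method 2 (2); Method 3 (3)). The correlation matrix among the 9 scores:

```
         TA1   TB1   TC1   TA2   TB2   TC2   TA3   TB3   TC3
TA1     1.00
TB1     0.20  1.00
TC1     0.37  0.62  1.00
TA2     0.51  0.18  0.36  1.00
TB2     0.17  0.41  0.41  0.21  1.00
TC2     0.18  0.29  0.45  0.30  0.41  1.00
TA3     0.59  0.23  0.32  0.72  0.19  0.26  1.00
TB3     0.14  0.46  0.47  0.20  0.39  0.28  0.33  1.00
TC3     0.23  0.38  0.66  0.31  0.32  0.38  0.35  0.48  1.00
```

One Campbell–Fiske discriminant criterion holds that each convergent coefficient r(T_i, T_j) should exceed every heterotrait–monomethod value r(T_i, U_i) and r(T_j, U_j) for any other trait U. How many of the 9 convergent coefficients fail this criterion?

5

Each convergent coefficient versus the relevant comparison correlations:
TA (methods 1·2): 0.51 vs {0.20, 0.21, 0.37, 0.30} → pass.
TA (methods 1·3): 0.59 vs {0.20, 0.33, 0.37, 0.35} → pass.
TA (methods 2·3): 0.72 vs {0.21, 0.33, 0.30, 0.35} → pass.
TB (methods 1·2): 0.41 vs {0.20, 0.21, 0.62, 0.41} → fail.
TB (methods 1·3): 0.46 vs {0.20, 0.33, 0.62, 0.48} → fail.
TB (methods 2·3): 0.39 vs {0.21, 0.33, 0.41, 0.48} → fail.
TC (methods 1·2): 0.45 vs {0.37, 0.30, 0.62, 0.41} → fail.
TC (methods 1·3): 0.66 vs {0.37, 0.35, 0.62, 0.48} → pass.
TC (methods 2·3): 0.38 vs {0.30, 0.35, 0.41, 0.48} → fail.
5 of 9 fail.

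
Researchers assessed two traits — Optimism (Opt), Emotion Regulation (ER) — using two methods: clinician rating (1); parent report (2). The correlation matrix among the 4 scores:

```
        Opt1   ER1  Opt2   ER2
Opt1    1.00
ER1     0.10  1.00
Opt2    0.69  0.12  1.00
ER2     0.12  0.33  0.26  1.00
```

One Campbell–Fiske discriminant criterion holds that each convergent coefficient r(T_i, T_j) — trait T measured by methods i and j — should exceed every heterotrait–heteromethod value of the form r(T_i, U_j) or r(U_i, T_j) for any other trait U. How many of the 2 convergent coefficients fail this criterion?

0

Each convergent coefficient versus the relevant comparison correlations:
Opt (methods 1·2): 0.69 vs {0.12, 0.12} → pass.
ER (methods 1·2): 0.33 vs {0.12, 0.12} → pass.
0 of 2 fail.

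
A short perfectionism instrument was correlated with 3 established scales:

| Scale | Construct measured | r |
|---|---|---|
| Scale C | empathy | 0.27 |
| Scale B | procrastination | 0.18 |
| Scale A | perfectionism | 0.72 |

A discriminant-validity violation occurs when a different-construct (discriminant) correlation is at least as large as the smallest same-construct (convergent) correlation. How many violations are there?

Convergent (same construct = perfectionism): Scale A.
Smallest convergent = 0.72. Discriminant values: 0.27, 0.18; count ≥ 0.72 → 0.

0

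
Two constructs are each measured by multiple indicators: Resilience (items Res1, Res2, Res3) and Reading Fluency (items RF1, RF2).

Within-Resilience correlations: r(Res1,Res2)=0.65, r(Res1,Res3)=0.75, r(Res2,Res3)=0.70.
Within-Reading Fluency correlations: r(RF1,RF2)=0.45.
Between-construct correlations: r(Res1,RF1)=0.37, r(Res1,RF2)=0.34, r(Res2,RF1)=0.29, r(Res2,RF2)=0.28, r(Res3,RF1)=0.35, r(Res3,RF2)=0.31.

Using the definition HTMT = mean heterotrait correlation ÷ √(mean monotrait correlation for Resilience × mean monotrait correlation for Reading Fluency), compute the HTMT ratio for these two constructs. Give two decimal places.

0.58

Mean heterotrait r = 1.94/6 = 0.3233.
Mean within-Res = 2.10/3 = 0.7000; mean within-RF = 0.45/1 = 0.4500.
Geometric mean = √(0.7000 × 0.4500) = 0.5612.
HTMT = 0.3233 / 0.5612 = 0.58.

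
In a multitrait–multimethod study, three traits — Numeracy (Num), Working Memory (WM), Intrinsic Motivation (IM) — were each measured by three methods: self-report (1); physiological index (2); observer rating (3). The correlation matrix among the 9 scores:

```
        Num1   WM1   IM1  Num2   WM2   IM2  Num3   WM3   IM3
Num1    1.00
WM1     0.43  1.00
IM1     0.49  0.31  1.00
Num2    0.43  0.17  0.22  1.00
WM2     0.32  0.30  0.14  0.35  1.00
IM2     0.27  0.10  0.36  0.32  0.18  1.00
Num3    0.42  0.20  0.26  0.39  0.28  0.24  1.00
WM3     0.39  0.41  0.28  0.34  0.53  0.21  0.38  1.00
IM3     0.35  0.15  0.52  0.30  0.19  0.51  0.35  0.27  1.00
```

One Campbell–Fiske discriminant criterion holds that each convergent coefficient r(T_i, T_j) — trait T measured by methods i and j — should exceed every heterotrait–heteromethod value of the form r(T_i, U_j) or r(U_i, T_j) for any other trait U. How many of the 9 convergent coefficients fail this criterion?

1

Each convergent coefficient versus the relevant comparison correlations:
Num (methods 1·2): 0.43 vs {0.32, 0.17, 0.27, 0.22} → pass.
Num (methods 1·3): 0.42 vs {0.39, 0.20, 0.35, 0.26} → pass.
Num (methods 2·3): 0.39 vs {0.34, 0.28, 0.30, 0.24} → pass.
WM (methods 1·2): 0.30 vs {0.17, 0.32, 0.10, 0.14} → fail.
WM (methods 1·3): 0.41 vs {0.20, 0.39, 0.15, 0.28} → pass.
WM (methods 2·3): 0.53 vs {0.28, 0.34, 0.19, 0.21} → pass.
IM (methods 1·2): 0.36 vs {0.22, 0.27, 0.14, 0.10} → pass.
IM (methods 1·3): 0.52 vs {0.26, 0.35, 0.28, 0.15} → pass.
IM (methods 2·3): 0.51 vs {0.24, 0.30, 0.21, 0.19} → pass.
1 of 9 fail.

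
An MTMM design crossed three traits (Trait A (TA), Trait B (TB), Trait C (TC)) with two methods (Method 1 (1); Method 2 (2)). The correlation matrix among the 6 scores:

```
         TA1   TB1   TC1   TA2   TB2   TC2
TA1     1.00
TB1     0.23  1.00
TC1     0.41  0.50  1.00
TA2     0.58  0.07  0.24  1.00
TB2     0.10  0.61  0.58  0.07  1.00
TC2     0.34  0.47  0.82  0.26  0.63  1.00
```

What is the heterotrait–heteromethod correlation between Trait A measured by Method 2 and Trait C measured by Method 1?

Different traits and methods: r(TA2, TC1) = 0.24.

0.24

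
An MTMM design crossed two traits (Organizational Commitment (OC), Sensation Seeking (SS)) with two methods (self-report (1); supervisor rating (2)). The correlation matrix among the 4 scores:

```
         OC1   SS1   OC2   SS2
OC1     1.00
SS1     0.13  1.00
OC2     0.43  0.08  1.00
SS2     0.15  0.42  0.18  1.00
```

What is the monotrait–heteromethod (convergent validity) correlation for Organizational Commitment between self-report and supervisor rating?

Same trait (OC), different methods: r(OC1, OC2) = 0.43.

0.43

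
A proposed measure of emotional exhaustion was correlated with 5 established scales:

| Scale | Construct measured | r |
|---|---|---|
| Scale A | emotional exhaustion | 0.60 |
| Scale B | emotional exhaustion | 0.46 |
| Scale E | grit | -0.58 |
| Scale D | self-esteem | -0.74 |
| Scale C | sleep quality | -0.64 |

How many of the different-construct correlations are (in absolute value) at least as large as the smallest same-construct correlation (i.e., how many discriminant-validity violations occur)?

Convergent (same construct = emotional exhaustion): Scale A, Scale B.
Smallest convergent = 0.46. Discriminant |r|: 0.58, 0.74, 0.64; count ≥ 0.46 → 3.

3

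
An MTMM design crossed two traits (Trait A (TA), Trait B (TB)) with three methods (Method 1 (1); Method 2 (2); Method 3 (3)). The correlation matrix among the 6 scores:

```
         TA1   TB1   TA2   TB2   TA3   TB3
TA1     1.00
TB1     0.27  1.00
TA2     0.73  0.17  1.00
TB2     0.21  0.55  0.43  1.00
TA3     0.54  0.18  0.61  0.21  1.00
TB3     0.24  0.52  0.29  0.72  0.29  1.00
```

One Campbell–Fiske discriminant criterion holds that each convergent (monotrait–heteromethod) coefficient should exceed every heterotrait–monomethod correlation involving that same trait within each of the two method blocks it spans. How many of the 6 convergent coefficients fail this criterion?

Each convergent coefficient versus the relevant comparison correlations:
TA (methods 1·2): 0.73 vs {0.27, 0.43} → pass.
TA (methods 1·3): 0.54 vs {0.27, 0.29} → pass.
TA (methods 2·3): 0.61 vs {0.43, 0.29} → pass.
TB (methods 1·2): 0.55 vs {0.27, 0.43} → pass.
TB (methods 1·3): 0.52 vs {0.27, 0.29} → pass.
TB (methods 2·3): 0.72 vs {0.43, 0.29} → pass.
0 of 6 fail.

0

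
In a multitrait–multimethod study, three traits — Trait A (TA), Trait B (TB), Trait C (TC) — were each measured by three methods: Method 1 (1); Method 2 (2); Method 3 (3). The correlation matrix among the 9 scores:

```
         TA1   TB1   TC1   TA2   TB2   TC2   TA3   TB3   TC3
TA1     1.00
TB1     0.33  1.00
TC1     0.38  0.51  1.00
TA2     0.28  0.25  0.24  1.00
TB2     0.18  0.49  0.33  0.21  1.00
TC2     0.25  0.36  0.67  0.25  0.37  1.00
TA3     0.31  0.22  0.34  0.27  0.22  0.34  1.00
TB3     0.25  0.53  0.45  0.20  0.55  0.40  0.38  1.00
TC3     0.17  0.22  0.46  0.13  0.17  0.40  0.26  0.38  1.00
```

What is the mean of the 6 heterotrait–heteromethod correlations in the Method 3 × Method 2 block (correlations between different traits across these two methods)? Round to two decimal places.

HTHM values (method 3 × method 2): 0.22, 0.34, 0.20, 0.40, 0.13, 0.17; mean = 1.46/6 = 0.24.

0.24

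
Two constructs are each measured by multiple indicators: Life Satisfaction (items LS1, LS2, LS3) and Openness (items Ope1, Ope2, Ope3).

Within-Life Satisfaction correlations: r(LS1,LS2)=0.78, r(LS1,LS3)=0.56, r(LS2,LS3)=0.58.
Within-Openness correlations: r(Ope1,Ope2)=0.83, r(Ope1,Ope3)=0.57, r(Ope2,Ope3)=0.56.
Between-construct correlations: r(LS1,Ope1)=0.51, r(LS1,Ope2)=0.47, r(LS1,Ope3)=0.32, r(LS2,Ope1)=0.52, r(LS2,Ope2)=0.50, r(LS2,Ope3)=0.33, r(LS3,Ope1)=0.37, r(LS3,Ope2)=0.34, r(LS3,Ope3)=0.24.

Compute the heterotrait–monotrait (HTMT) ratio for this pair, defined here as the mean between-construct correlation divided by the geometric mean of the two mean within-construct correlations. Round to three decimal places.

0.619

Mean between = 3.60/9 = 0.4000.
Mean within-LS = 1.92/3 = 0.6400; mean within-Ope = 1.96/3 = 0.6533.
Geometric mean = √(0.6400 × 0.6533) = 0.6466.
HTMT = 0.4000 / 0.6466 = 0.619.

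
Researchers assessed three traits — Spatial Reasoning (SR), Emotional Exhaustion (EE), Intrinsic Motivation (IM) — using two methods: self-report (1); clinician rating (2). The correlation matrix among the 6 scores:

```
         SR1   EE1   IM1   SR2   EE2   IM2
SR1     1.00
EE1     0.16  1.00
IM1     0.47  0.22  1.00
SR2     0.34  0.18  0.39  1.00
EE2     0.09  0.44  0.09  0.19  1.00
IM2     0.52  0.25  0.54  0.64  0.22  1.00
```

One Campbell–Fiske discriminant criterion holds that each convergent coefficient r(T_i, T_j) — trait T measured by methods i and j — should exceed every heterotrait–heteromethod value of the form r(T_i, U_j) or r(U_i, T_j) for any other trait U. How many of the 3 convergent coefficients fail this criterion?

Convergent coefficients and their comparison sets:
SR (methods 1·2): 0.34 vs {0.09, 0.18, 0.52, 0.39} → fail.
EE (methods 1·2): 0.44 vs {0.18, 0.09, 0.25, 0.09} → pass.
IM (methods 1·2): 0.54 vs {0.39, 0.52, 0.09, 0.25} → pass.
1 of 3 fail.

1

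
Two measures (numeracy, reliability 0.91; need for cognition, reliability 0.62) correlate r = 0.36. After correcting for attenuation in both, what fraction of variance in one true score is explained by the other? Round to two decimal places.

0.23

Disattenuated r = 0.36 / √(0.91 × 0.62) = 0.36 / 0.7511 = 0.4793.
Shared true-score variance = 0.4793² = 0.2297 ≈ 0.23.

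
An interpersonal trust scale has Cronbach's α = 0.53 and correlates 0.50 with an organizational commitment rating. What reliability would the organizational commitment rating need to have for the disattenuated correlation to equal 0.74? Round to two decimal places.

0.86

r_true = r_obs / √(r_xx · r_yy) ⇒ 0.74 = 0.50 / √(0.53 · r_yy).
√(0.53 · r_yy) = 0.50 / 0.74 = 0.6757; 0.53 · r_yy = 0.4566; r_yy = 0.4566 / 0.53 ≈ 0.86.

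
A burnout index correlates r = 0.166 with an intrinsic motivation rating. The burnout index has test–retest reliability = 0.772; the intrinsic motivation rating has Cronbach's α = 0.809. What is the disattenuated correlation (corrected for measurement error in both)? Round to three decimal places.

r_true = r_obs / √(r_xx · r_yy) = 0.166 / √(0.772 × 0.809) = 0.166 / √0.624548 = 0.166 / 0.7903 ≈ 0.210.

0.210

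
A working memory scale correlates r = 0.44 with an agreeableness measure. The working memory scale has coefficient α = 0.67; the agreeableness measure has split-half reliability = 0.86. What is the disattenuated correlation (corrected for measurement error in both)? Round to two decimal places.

r_true = r_obs / √(r_xx · r_yy) = 0.44 / √(0.67 × 0.86) = 0.44 / √0.5762 = 0.44 / 0.7591 ≈ 0.58.

0.58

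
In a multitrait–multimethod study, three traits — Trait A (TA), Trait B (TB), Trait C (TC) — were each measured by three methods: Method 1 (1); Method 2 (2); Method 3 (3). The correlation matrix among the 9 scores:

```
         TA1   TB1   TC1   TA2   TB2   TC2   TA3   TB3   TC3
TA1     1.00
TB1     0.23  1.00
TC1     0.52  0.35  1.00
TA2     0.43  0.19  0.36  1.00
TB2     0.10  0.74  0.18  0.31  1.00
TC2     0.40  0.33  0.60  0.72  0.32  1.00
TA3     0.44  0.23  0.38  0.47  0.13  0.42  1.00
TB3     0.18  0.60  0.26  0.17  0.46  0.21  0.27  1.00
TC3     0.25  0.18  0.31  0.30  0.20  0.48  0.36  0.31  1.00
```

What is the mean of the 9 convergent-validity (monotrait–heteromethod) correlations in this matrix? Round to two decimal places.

Convergent values: 0.43, 0.44, 0.47, 0.74, 0.60, 0.46, 0.60, 0.31, 0.48; mean = 4.53/9 = 0.50.

0.50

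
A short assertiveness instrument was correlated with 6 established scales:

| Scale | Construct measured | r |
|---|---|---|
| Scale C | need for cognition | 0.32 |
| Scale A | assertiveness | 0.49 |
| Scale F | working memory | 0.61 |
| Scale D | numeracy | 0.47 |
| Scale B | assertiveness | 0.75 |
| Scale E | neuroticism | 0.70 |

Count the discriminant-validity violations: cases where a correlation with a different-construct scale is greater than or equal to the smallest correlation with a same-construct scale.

2

Convergent (same construct = assertiveness): Scale A, Scale B.
Smallest convergent = 0.49. Discriminant values: 0.32, 0.61, 0.47, 0.70; count ≥ 0.49 → 2.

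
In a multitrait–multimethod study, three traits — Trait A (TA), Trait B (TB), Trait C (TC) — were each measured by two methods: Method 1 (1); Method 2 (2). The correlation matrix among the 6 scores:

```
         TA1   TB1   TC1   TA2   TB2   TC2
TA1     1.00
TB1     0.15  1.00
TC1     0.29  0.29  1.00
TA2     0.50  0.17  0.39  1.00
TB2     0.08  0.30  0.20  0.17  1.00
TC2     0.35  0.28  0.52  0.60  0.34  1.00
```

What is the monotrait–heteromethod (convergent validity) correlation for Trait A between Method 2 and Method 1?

0.50

Same trait (TA), different methods: r(TA2, TA1) = 0.50.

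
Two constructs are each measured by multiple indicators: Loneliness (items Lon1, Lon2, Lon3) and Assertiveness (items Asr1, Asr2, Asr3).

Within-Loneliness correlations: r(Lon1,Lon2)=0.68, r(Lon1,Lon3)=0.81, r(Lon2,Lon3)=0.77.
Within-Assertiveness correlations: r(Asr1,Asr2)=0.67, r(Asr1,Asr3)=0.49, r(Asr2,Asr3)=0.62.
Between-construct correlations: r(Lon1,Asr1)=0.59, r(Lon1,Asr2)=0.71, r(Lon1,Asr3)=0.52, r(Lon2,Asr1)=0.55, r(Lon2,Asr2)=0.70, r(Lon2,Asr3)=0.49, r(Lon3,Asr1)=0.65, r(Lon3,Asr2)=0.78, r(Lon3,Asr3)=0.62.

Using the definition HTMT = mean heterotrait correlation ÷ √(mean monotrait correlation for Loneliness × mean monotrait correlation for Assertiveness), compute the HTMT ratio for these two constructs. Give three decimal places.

Mean between = 5.61/9 = 0.6233.
Mean within-Lon = 2.26/3 = 0.7533; mean within-Asr = 1.78/3 = 0.5933.
Geometric mean = √(0.7533 × 0.5933) = 0.6685.
HTMT = 0.6233 / 0.6685 = 0.932.

0.932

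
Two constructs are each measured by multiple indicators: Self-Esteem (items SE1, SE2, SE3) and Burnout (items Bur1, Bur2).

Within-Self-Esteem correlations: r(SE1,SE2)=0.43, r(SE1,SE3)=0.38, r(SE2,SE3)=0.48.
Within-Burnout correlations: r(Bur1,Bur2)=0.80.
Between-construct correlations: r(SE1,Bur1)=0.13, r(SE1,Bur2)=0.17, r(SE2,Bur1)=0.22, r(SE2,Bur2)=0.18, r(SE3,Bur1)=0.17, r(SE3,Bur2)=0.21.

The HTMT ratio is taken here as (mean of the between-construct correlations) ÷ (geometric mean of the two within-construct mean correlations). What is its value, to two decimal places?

0.31

Mean heterotrait r = 1.08/6 = 0.1800.
Mean within-SE = 1.29/3 = 0.4300; mean within-Bur = 0.80/1 = 0.8000.
Geometric mean = √(0.4300 × 0.8000) = 0.5865.
HTMT = 0.1800 / 0.5865 = 0.31.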